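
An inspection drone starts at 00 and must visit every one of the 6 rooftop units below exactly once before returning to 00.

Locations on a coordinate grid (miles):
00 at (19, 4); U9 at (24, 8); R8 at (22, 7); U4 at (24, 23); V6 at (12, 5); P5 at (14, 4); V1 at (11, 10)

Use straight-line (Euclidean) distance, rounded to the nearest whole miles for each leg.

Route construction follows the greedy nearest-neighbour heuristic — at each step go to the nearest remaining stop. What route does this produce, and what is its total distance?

From 00: distances to unvisited — R8=4, P5=5, U9=6, V6=7, V1=10, U4=20. Nearest is R8 (4).
From R8: distances to unvisited — U9=2, P5=9, V6=10, V1=11, U4=16. Nearest is U9 (2).
From U9: distances to unvisited — P5=11, V6=12, V1=13, U4=15. Nearest is P5 (11).
From P5: distances to unvisited — V6=2, V1=7, U4=21. Nearest is V6 (2).
From V6: distances to unvisited — V1=5, U4=22. Nearest is V1 (5).
From V1: distances to unvisited — U4=18. Nearest is U4 (18).
Return U4→00: 20.
Total = 4 + 2 + 11 + 2 + 5 + 18 + 20 = 62.

Nearest-neighbour total = 62 miles; route 00 → R8 → U9 → P5 → V6 → V1 → U4 → 00.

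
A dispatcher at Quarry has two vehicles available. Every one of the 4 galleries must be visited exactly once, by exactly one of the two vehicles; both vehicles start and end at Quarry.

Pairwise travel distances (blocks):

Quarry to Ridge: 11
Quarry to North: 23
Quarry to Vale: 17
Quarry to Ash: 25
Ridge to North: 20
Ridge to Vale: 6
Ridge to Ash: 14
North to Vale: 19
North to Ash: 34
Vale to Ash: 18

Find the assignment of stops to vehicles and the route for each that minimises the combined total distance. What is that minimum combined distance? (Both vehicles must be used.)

Try each way of splitting the stops between the two vehicles (each non-empty) and, for each split, find the best tour for each vehicle:
  {Ridge} + {North, Vale, Ash}: 22 + 85 = 107
  {North} + {Ridge, Vale, Ash}: 46 + 60 = 106
  {Ridge, North} + {Vale, Ash}: 54 + 60 = 114
  {Vale} + {Ridge, North, Ash}: 34 + 82 = 116
  {Ridge, Vale} + {North, Ash}: 34 + 82 = 116
  {North, Vale} + {Ridge, Ash}: 59 + 50 = 109
  … (7 splits in total)
Best: vehicle 1 Quarry → North → Quarry = 46; vehicle 2 Quarry → Ridge → Vale → Ash → Quarry = 60; combined 106.

106 blocks — the smallest possible combined total.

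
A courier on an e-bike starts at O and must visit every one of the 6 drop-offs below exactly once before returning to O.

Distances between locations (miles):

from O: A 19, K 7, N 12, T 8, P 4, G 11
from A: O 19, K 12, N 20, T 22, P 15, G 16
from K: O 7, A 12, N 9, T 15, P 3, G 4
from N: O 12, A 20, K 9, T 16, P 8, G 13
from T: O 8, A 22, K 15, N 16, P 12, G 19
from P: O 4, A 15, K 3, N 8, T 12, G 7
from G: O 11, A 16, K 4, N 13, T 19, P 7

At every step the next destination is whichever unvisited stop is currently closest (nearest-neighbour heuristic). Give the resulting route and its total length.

At O the remaining stops are P 4, K 7, T 8, G 11, N 12, A 19; go to P.
At P the remaining stops are K 3, G 7, N 8, T 12, A 15; go to K.
At K the remaining stops are G 4, N 9, A 12, T 15; go to G.
At G the remaining stops are N 13, A 16, T 19; go to N.
At N the remaining stops are T 16, A 20; go to T.
At T the remaining stops are A 22; go to A.
Return A→O: 19.
Total = 4 + 3 + 4 + 13 + 16 + 22 + 19 = 81.

81 miles along O → P → K → G → N → T → A → O.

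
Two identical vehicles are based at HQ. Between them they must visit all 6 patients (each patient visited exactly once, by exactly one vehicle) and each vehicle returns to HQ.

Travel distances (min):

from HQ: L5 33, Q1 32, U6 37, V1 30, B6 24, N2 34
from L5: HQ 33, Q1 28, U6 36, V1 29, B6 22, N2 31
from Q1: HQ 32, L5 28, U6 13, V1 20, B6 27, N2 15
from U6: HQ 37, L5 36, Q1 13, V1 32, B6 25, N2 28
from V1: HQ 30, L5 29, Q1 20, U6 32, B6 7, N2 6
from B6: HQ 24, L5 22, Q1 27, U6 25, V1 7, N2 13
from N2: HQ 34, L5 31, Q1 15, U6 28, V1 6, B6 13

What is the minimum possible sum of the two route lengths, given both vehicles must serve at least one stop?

168 min — the smallest possible combined total.

There are 2^5 − 1 = 31 ways to divide the 6 stops into two non-empty groups. For each, the best each vehicle can do is its own shortest tour through its group:
  {L5} + {Q1, U6, V1, B6, N2}: 66 + 102 = 168
  {Q1} + {L5, U6, V1, B6, N2}: 64 + 133 = 197
  {L5, Q1} + {U6, V1, B6, N2}: 93 + 102 = 195
  {U6} + {L5, Q1, V1, B6, N2}: 74 + 113 = 187
  {L5, U6} + {Q1, V1, B6, N2}: 106 + 84 = 190
  {Q1, U6} + {L5, V1, B6, N2}: 82 + 101 = 183
  … (31 splits in total)
Best: vehicle 1 HQ → L5 → HQ = 66; vehicle 2 HQ → U6 → Q1 → N2 → V1 → B6 → HQ = 102; combined 168.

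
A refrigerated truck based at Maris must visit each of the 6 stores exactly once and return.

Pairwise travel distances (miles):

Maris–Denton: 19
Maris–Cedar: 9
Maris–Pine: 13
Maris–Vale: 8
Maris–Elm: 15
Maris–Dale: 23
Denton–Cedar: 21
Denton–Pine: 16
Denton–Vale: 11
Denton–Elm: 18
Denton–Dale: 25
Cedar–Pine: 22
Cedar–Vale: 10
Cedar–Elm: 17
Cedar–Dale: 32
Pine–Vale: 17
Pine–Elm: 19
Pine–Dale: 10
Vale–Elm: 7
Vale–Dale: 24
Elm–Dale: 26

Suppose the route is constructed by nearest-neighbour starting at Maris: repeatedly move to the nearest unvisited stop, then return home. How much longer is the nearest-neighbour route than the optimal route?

Maris: Vale=8, Cedar=9, Pine=13, Elm=15, Denton=19, Dale=23 ⇒ Vale
Vale: Elm=7, Cedar=10, Denton=11, Pine=17, Dale=24 ⇒ Elm
Elm: Cedar=17, Denton=18, Pine=19, Dale=26 ⇒ Cedar
Cedar: Denton=21, Pine=22, Dale=32 ⇒ Denton
Denton: Pine=16, Dale=25 ⇒ Pine
Pine: Dale=10 ⇒ Dale
NN route Maris → Vale → Elm → Cedar → Denton → Pine → Dale → Maris costs 102.
Optimal: Maris → Cedar → Vale → Elm → Denton → Dale → Pine → Maris costs 92 (by enumerating all 360 distinct tours).
Excess = 102 − 92 = 10.

Excess over optimum: 10 miles.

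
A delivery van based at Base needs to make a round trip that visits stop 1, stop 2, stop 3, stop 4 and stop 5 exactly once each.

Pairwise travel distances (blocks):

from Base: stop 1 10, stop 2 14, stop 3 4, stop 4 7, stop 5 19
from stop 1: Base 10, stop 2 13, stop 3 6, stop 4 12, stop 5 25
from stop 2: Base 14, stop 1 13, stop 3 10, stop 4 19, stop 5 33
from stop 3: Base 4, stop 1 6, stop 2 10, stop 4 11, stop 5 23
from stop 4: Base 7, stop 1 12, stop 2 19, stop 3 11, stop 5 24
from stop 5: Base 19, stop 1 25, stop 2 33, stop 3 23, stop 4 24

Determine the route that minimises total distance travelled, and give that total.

Minimum total distance: 82 blocks.

Base→stop 1→stop 2→stop 3→stop 4→stop 5→Base: 10+13+10+11+24+19 = 87
Base→stop 1→stop 2→stop 3→stop 5→stop 4→Base: 10+13+10+23+24+7 = 87
Base→stop 1→stop 2→stop 4→stop 3→stop 5→Base: 10+13+19+11+23+19 = 95
Base→stop 1→stop 2→stop 4→stop 5→stop 3→Base: 10+13+19+24+23+4 = 93
Base→stop 1→stop 2→stop 5→stop 3→stop 4→Base: 10+13+33+23+11+7 = 97
Base→stop 1→stop 2→stop 5→stop 4→stop 3→Base: 10+13+33+24+11+4 = 95
Base→stop 1→stop 3→stop 2→stop 4→stop 5→Base: 10+6+10+19+24+19 = 88
Base→stop 1→stop 3→stop 2→stop 5→stop 4→Base: 10+6+10+33+24+7 = 90
Base→stop 1→stop 3→stop 4→stop 2→stop 5→Base: 10+6+11+19+33+19 = 98
Base→stop 1→stop 3→stop 4→stop 5→stop 2→Base: 10+6+11+24+33+14 = 98
Base→stop 1→stop 3→stop 5→stop 2→stop 4→Base: 10+6+23+33+19+7 = 98
Base→stop 1→stop 3→stop 5→stop 4→stop 2→Base: 10+6+23+24+19+14 = 96
Base→stop 1→stop 4→stop 2→stop 3→stop 5→Base: 10+12+19+10+23+19 = 93
Base→stop 1→stop 4→stop 2→stop 5→stop 3→Base: 10+12+19+33+23+4 = 101
… (46 more)
Base→stop 3→stop 2→stop 1→stop 4→stop 5→Base: 4+10+13+12+24+19 = 82  ← best
The minimum is 82.
One optimal route: Base → stop 3 → stop 2 → stop 1 → stop 4 → stop 5 → Base (or its reverse).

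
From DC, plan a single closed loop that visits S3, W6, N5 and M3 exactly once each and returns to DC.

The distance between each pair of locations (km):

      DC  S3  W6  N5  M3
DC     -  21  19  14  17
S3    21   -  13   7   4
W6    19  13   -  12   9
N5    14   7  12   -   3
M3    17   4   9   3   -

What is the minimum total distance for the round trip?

There are 12 distinct closed tours to check (reversals are equivalent).
DC - S3 - W6 - N5 - M3 - DC: 21+13+12+3+17 = 66
DC - S3 - W6 - M3 - N5 - DC: 21+13+9+3+14 = 60
DC - S3 - N5 - W6 - M3 - DC: 21+7+12+9+17 = 66
DC - S3 - N5 - M3 - W6 - DC: 21+7+3+9+19 = 59
DC - S3 - M3 - W6 - N5 - DC: 21+4+9+12+14 = 60
DC - S3 - M3 - N5 - W6 - DC: 21+4+3+12+19 = 59
DC - W6 - S3 - N5 - M3 - DC: 19+13+7+3+17 = 59
DC - W6 - S3 - M3 - N5 - DC: 19+13+4+3+14 = 53
DC - W6 - N5 - S3 - M3 - DC: 19+12+7+4+17 = 59
DC - W6 - M3 - S3 - N5 - DC: 19+9+4+7+14 = 53
DC - N5 - S3 - W6 - M3 - DC: 14+7+13+9+17 = 60
DC - N5 - W6 - S3 - M3 - DC: 14+12+13+4+17 = 60
The minimum is 53.
One optimal route: DC → W6 → S3 → M3 → N5 → DC (or its reverse).

Minimum total distance: 53 km.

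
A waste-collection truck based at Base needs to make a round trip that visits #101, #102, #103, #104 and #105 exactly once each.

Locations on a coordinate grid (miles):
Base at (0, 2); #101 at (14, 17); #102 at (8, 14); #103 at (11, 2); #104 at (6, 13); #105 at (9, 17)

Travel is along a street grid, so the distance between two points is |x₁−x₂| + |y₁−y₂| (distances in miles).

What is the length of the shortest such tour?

Shortest round trip = 58 miles.

With 5 stops there are 5!/2 = 60 distinct round trips (a route and its reverse cost the same).
Base-#101-#102-#103-#104-#105-Base: 29+9+15+16+7+24 = 100
Base-#101-#102-#103-#105-#104-Base: 29+9+15+17+7+17 = 94
Base-#101-#102-#104-#103-#105-Base: 29+9+3+16+17+24 = 98
Base-#101-#102-#104-#105-#103-Base: 29+9+3+7+17+11 = 76
Base-#101-#102-#105-#103-#104-Base: 29+9+4+17+16+17 = 92
Base-#101-#102-#105-#104-#103-Base: 29+9+4+7+16+11 = 76
Base-#101-#103-#102-#104-#105-Base: 29+18+15+3+7+24 = 96
Base-#101-#103-#102-#105-#104-Base: 29+18+15+4+7+17 = 90
Base-#101-#103-#104-#102-#105-Base: 29+18+16+3+4+24 = 94
Base-#101-#103-#104-#105-#102-Base: 29+18+16+7+4+20 = 94
Base-#101-#103-#105-#102-#104-Base: 29+18+17+4+3+17 = 88
Base-#101-#103-#105-#104-#102-Base: 29+18+17+7+3+20 = 94
Base-#101-#104-#102-#103-#105-Base: 29+12+3+15+17+24 = 100
Base-#101-#104-#102-#105-#103-Base: 29+12+3+4+17+11 = 76
… (46 more)
Base-#103-#101-#105-#102-#104-Base: 11+18+5+4+3+17 = 58  ← best
The minimum is 58.
One optimal route: Base → #103 → #101 → #105 → #102 → #104 → Base (or its reverse).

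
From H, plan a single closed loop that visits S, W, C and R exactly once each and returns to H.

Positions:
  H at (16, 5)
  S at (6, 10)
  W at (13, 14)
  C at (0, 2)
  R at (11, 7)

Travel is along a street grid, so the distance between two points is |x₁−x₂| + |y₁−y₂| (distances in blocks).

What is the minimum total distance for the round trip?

H→S→W→C→R→H: 15+11+25+16+7 = 74
H→S→W→R→C→H: 15+11+9+16+19 = 70
H→S→C→W→R→H: 15+14+25+9+7 = 70
H→S→C→R→W→H: 15+14+16+9+12 = 66
H→S→R→W→C→H: 15+8+9+25+19 = 76
H→S→R→C→W→H: 15+8+16+25+12 = 76
H→W→S→C→R→H: 12+11+14+16+7 = 60
H→W→S→R→C→H: 12+11+8+16+19 = 66
H→W→C→S→R→H: 12+25+14+8+7 = 66
H→W→R→S→C→H: 12+9+8+14+19 = 62
H→C→S→W→R→H: 19+14+11+9+7 = 60
H→C→W→S→R→H: 19+25+11+8+7 = 70
The minimum is 60.
One optimal route: H → W → S → C → R → H (or its reverse).

60 blocks — the shortest possible round trip.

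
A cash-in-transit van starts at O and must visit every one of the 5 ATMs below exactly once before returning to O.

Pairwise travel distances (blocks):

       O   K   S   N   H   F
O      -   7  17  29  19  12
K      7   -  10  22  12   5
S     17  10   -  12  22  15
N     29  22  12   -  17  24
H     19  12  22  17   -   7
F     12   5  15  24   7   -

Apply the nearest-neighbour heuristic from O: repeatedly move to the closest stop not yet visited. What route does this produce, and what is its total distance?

Total distance 65 blocks via the nearest-neighbour route O → K → F → H → N → S → O.

O → [K:7 / F:12 / S:17 / H:19 / N:29] → K (7)
K → [F:5 / S:10 / H:12 / N:22] → F (5)
F → [H:7 / S:15 / N:24] → H (7)
H → [N:17 / S:22] → N (17)
N → [S:12] → S (12)
Return S→O: 17.
Total = 7 + 5 + 7 + 17 + 12 + 17 = 65.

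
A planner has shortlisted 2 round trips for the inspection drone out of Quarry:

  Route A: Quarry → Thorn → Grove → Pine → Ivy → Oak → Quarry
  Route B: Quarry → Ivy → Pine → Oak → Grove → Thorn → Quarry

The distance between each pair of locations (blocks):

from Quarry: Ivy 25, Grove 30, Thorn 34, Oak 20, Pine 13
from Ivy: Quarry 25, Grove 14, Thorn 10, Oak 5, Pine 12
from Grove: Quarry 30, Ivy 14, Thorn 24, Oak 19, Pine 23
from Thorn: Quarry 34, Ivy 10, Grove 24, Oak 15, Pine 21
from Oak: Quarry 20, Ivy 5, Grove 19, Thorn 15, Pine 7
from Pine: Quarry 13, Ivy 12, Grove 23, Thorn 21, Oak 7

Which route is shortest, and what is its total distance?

Route A: 34 + 24 + 23 + 12 + 5 + 20 = 118
Route B: 25 + 12 + 7 + 19 + 24 + 34 = 121

118 blocks — Route A is the shortest.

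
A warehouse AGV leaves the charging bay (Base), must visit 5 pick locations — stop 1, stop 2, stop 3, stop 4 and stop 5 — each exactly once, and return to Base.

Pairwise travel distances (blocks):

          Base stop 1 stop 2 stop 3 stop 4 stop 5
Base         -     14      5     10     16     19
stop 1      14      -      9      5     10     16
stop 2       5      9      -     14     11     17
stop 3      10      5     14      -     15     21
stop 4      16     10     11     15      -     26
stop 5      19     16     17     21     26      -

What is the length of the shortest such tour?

Base → stop 1 → stop 2 → stop 3 → stop 4 → stop 5 → Base: 14+9+14+15+26+19 = 97
Base → stop 1 → stop 2 → stop 3 → stop 5 → stop 4 → Base: 14+9+14+21+26+16 = 100
Base → stop 1 → stop 2 → stop 4 → stop 3 → stop 5 → Base: 14+9+11+15+21+19 = 89
Base → stop 1 → stop 2 → stop 4 → stop 5 → stop 3 → Base: 14+9+11+26+21+10 = 91
Base → stop 1 → stop 2 → stop 5 → stop 3 → stop 4 → Base: 14+9+17+21+15+16 = 92
Base → stop 1 → stop 2 → stop 5 → stop 4 → stop 3 → Base: 14+9+17+26+15+10 = 91
Base → stop 1 → stop 3 → stop 2 → stop 4 → stop 5 → Base: 14+5+14+11+26+19 = 89
Base → stop 1 → stop 3 → stop 2 → stop 5 → stop 4 → Base: 14+5+14+17+26+16 = 92
Base → stop 1 → stop 3 → stop 4 → stop 2 → stop 5 → Base: 14+5+15+11+17+19 = 81
Base → stop 1 → stop 3 → stop 4 → stop 5 → stop 2 → Base: 14+5+15+26+17+5 = 82
Base → stop 1 → stop 3 → stop 5 → stop 2 → stop 4 → Base: 14+5+21+17+11+16 = 84
Base → stop 1 → stop 3 → stop 5 → stop 4 → stop 2 → Base: 14+5+21+26+11+5 = 82
Base → stop 1 → stop 4 → stop 2 → stop 3 → stop 5 → Base: 14+10+11+14+21+19 = 89
Base → stop 1 → stop 4 → stop 2 → stop 5 → stop 3 → Base: 14+10+11+17+21+10 = 83
… (46 more)
Base → stop 2 → stop 4 → stop 1 → stop 3 → stop 5 → Base: 5+11+10+5+21+19 = 71  ← best
The minimum is 71.
One optimal route: Base → stop 2 → stop 4 → stop 1 → stop 3 → stop 5 → Base (or its reverse).

71 blocks — the shortest possible round trip.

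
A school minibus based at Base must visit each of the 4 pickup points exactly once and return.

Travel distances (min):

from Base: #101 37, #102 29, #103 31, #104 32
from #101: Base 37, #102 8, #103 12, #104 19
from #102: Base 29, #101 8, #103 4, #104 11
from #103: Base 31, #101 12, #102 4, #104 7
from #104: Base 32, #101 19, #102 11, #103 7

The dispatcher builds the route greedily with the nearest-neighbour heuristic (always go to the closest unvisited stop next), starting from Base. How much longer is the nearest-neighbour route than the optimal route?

From Base: #102=29, #103=31, #104=32, #101=37 → choose #102 (29).
From #102: #103=4, #101=8, #104=11 → choose #103 (4).
From #103: #104=7, #101=12 → choose #104 (7).
From #104: #101=19 → choose #101 (19).
NN route Base → #102 → #103 → #104 → #101 → Base costs 96.
Optimal: Base → #101 → #102 → #103 → #104 → Base costs 88 (by enumerating all 12 distinct tours).
Excess = 96 − 88 = 8.

Excess over optimum: 8 min.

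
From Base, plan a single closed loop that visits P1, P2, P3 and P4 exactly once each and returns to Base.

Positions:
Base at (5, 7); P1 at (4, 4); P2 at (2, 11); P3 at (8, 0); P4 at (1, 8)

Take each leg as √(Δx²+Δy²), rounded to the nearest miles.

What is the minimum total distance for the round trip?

Base → P1 → P2 → P3 → P4 → Base: 3+7+13+11+4 = 38
Base → P1 → P2 → P4 → P3 → Base: 3+7+3+11+8 = 32
Base → P1 → P3 → P2 → P4 → Base: 3+6+13+3+4 = 29
Base → P1 → P3 → P4 → P2 → Base: 3+6+11+3+5 = 28
Base → P1 → P4 → P2 → P3 → Base: 3+5+3+13+8 = 32
Base → P1 → P4 → P3 → P2 → Base: 3+5+11+13+5 = 37
Base → P2 → P1 → P3 → P4 → Base: 5+7+6+11+4 = 33
Base → P2 → P1 → P4 → P3 → Base: 5+7+5+11+8 = 36
Base → P2 → P3 → P1 → P4 → Base: 5+13+6+5+4 = 33
Base → P2 → P4 → P1 → P3 → Base: 5+3+5+6+8 = 27
Base → P3 → P1 → P2 → P4 → Base: 8+6+7+3+4 = 28
Base → P3 → P2 → P1 → P4 → Base: 8+13+7+5+4 = 37
The minimum is 27.
One optimal route: Base → P2 → P4 → P1 → P3 → Base (or its reverse).

Shortest round trip = 27 miles.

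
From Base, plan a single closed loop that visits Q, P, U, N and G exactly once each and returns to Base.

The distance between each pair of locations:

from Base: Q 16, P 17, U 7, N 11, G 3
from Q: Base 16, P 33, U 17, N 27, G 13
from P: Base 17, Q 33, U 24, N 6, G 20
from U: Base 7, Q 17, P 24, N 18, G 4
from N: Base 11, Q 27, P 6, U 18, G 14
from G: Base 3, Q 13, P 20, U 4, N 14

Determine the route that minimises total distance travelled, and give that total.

Minimum total distance: 74.

With 5 stops there are 5!/2 = 60 distinct round trips (a route and its reverse cost the same).
Base → Q → P → U → N → G → Base: 16+33+24+18+14+3 = 108
Base → Q → P → U → G → N → Base: 16+33+24+4+14+11 = 102
Base → Q → P → N → U → G → Base: 16+33+6+18+4+3 = 80
Base → Q → P → N → G → U → Base: 16+33+6+14+4+7 = 80
Base → Q → P → G → U → N → Base: 16+33+20+4+18+11 = 102
Base → Q → P → G → N → U → Base: 16+33+20+14+18+7 = 108
Base → Q → U → P → N → G → Base: 16+17+24+6+14+3 = 80
Base → Q → U → P → G → N → Base: 16+17+24+20+14+11 = 102
Base → Q → U → N → P → G → Base: 16+17+18+6+20+3 = 80
Base → Q → U → N → G → P → Base: 16+17+18+14+20+17 = 102
Base → Q → U → G → P → N → Base: 16+17+4+20+6+11 = 74
Base → Q → U → G → N → P → Base: 16+17+4+14+6+17 = 74
Base → Q → N → P → U → G → Base: 16+27+6+24+4+3 = 80
Base → Q → N → P → G → U → Base: 16+27+6+20+4+7 = 80
… (46 more)
The minimum is 74.
One optimal route: Base → Q → U → G → P → N → Base (or its reverse).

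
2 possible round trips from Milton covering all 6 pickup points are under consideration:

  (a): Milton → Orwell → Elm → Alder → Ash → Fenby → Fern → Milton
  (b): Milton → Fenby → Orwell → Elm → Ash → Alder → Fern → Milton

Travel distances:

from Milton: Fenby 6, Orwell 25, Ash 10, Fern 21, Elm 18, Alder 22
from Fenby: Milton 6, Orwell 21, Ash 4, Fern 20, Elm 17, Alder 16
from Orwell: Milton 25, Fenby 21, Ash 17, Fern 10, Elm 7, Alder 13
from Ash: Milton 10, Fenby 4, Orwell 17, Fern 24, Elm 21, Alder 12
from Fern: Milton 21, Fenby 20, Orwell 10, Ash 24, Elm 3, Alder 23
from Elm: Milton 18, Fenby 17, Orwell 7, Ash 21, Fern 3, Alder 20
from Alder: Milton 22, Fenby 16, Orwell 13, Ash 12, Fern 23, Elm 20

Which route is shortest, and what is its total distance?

Shortest is (a), total 109.

(a): 25 + 7 + 20 + 12 + 4 + 20 + 21 = 109
(b): 6 + 21 + 7 + 21 + 12 + 23 + 21 = 111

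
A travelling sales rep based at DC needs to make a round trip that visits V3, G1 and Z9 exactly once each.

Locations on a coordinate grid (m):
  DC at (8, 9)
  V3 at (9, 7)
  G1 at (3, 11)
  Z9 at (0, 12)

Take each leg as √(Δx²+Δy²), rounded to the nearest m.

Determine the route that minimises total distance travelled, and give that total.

With 3 stops there are 3!/2 = 3 distinct round trips (a route and its reverse cost the same).
DC → V3 → G1 → Z9 → DC: 2+7+3+9 = 21
DC → V3 → Z9 → G1 → DC: 2+10+3+5 = 20
DC → G1 → V3 → Z9 → DC: 5+7+10+9 = 31
The minimum is 20.
One optimal route: DC → V3 → Z9 → G1 → DC (or its reverse).

20 m — the shortest possible round trip.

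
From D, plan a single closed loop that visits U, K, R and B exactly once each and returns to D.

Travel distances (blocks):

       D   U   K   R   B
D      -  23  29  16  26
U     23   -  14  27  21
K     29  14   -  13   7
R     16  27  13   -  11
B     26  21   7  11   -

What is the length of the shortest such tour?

Shortest round trip = 71 blocks.

With 4 stops there are 4!/2 = 12 distinct round trips (a route and its reverse cost the same).
D→U→K→R→B→D: 23+14+13+11+26 = 87
D→U→K→B→R→D: 23+14+7+11+16 = 71
D→U→R→K→B→D: 23+27+13+7+26 = 96
D→U→R→B→K→D: 23+27+11+7+29 = 97
D→U→B→K→R→D: 23+21+7+13+16 = 80
D→U→B→R→K→D: 23+21+11+13+29 = 97
D→K→U→R→B→D: 29+14+27+11+26 = 107
D→K→U→B→R→D: 29+14+21+11+16 = 91
D→K→R→U→B→D: 29+13+27+21+26 = 116
D→K→B→U→R→D: 29+7+21+27+16 = 100
D→R→U→K→B→D: 16+27+14+7+26 = 90
D→R→K→U→B→D: 16+13+14+21+26 = 90
The minimum is 71.
One optimal route: D → U → K → B → R → D (or its reverse).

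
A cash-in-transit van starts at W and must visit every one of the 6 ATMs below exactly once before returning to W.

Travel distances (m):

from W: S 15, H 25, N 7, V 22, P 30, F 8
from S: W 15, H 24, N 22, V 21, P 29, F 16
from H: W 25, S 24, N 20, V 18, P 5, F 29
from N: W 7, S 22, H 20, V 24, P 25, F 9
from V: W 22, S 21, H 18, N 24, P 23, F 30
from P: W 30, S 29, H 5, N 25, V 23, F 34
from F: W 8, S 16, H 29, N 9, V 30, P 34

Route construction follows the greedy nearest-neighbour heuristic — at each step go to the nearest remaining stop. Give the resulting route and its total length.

Total distance 106 m via the nearest-neighbour route W → N → F → S → V → H → P → W.

At W the remaining stops are N 7, F 8, S 15, V 22, H 25, P 30; go to N.
At N the remaining stops are F 9, H 20, S 22, V 24, P 25; go to F.
At F the remaining stops are S 16, H 29, V 30, P 34; go to S.
At S the remaining stops are V 21, H 24, P 29; go to V.
At V the remaining stops are H 18, P 23; go to H.
At H the remaining stops are P 5; go to P.
Return P→W: 30.
Total = 7 + 9 + 16 + 21 + 18 + 5 + 30 = 106.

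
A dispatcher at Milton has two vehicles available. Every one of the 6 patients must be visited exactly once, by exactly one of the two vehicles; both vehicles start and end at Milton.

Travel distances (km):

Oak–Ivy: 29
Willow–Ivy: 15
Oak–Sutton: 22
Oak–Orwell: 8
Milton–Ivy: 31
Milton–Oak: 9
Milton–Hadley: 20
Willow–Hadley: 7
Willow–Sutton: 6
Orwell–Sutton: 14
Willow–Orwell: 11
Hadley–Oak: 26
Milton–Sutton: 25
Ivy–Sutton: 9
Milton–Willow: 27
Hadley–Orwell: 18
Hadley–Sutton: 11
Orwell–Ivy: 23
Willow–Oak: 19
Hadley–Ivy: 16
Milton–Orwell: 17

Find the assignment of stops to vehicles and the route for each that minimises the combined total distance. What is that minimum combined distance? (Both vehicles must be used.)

Minimum combined distance: 97 km.

There are 2^5 − 1 = 31 ways to divide the 6 stops into two non-empty groups. For each, the best each vehicle can do is its own shortest tour through its group:
  {Willow} + {Hadley, Oak, Orwell, Ivy, Sutton}: 54 + 76 = 130
  {Hadley} + {Willow, Oak, Orwell, Ivy, Sutton}: 40 + 74 = 114
  {Willow, Hadley} + {Oak, Orwell, Ivy, Sutton}: 54 + 71 = 125
  {Oak} + {Willow, Hadley, Orwell, Ivy, Sutton}: 18 + 79 = 97
  {Willow, Oak} + {Hadley, Orwell, Ivy, Sutton}: 55 + 76 = 131
  {Hadley, Oak} + {Willow, Orwell, Ivy, Sutton}: 55 + 74 = 129
  … (31 splits in total)
Best: vehicle 1 Milton → Oak → Milton = 18; vehicle 2 Milton → Hadley → Ivy → Sutton → Willow → Orwell → Milton = 79; combined 97.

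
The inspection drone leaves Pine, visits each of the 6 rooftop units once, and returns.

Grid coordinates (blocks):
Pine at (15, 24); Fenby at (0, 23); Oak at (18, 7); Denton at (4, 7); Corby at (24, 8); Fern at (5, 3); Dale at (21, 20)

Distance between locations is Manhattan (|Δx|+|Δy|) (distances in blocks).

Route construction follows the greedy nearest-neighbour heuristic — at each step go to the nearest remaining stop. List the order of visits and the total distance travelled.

Total distance 92 blocks via the nearest-neighbour route Pine → Dale → Corby → Oak → Denton → Fern → Fenby → Pine.

At Pine the remaining stops are Dale 10, Fenby 16, Oak 20, Corby 25, Denton 28, Fern 31; go to Dale.
At Dale the remaining stops are Corby 15, Oak 16, Fenby 24, Denton 30, Fern 33; go to Corby.
At Corby the remaining stops are Oak 7, Denton 21, Fern 24, Fenby 39; go to Oak.
At Oak the remaining stops are Denton 14, Fern 17, Fenby 34; go to Denton.
At Denton the remaining stops are Fern 5, Fenby 20; go to Fern.
At Fern the remaining stops are Fenby 25; go to Fenby.
Return Fenby→Pine: 16.
Total = 10 + 15 + 7 + 14 + 5 + 25 + 16 = 92.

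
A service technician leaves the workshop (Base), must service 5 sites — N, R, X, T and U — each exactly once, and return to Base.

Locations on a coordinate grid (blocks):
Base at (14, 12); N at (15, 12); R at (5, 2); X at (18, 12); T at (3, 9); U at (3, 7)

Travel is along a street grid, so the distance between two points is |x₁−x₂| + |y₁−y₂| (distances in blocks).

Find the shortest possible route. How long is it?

There are 60 distinct closed tours to check (reversals are equivalent).
Base→N→R→X→T→U→Base: 1+20+23+18+2+16 = 80
Base→N→R→X→U→T→Base: 1+20+23+20+2+14 = 80
Base→N→R→T→X→U→Base: 1+20+9+18+20+16 = 84
Base→N→R→T→U→X→Base: 1+20+9+2+20+4 = 56
Base→N→R→U→X→T→Base: 1+20+7+20+18+14 = 80
Base→N→R→U→T→X→Base: 1+20+7+2+18+4 = 52
Base→N→X→R→T→U→Base: 1+3+23+9+2+16 = 54
Base→N→X→R→U→T→Base: 1+3+23+7+2+14 = 50
Base→N→X→T→R→U→Base: 1+3+18+9+7+16 = 54
Base→N→X→T→U→R→Base: 1+3+18+2+7+19 = 50
Base→N→X→U→R→T→Base: 1+3+20+7+9+14 = 54
Base→N→X→U→T→R→Base: 1+3+20+2+9+19 = 54
Base→N→T→R→X→U→Base: 1+15+9+23+20+16 = 84
Base→N→T→R→U→X→Base: 1+15+9+7+20+4 = 56
… (46 more)
The minimum is 50.
One optimal route: Base → N → X → R → U → T → Base (or its reverse).

Shortest round trip = 50 blocks.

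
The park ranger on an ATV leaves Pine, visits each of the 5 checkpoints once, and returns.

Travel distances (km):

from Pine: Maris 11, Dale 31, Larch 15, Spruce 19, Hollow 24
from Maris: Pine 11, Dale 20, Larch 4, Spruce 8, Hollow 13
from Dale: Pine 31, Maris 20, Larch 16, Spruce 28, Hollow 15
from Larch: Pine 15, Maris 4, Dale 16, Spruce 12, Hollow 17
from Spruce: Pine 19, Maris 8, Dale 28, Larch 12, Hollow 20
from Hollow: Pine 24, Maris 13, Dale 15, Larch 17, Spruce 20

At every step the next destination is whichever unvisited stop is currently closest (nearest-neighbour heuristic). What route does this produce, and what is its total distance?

Nearest-neighbour total = 93 km; route Pine → Maris → Larch → Spruce → Hollow → Dale → Pine.

From Pine: distances to unvisited — Maris=11, Larch=15, Spruce=19, Hollow=24, Dale=31. Nearest is Maris (11).
From Maris: distances to unvisited — Larch=4, Spruce=8, Hollow=13, Dale=20. Nearest is Larch (4).
From Larch: distances to unvisited — Spruce=12, Dale=16, Hollow=17. Nearest is Spruce (12).
From Spruce: distances to unvisited — Hollow=20, Dale=28. Nearest is Hollow (20).
From Hollow: distances to unvisited — Dale=15. Nearest is Dale (15).
Return Dale→Pine: 31.
Total = 11 + 4 + 12 + 20 + 15 + 31 = 93.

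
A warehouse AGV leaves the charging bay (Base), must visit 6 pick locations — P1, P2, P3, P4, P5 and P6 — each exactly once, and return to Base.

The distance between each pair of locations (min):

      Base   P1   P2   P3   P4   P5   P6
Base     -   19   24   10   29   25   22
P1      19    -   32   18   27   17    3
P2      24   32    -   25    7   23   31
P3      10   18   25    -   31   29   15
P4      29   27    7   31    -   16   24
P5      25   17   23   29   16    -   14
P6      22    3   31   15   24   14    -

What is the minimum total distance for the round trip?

92 min — the shortest possible round trip.

There are 360 distinct closed tours to check (reversals are equivalent).
Base-P1-P2-P3-P4-P5-P6-Base: 19+32+25+31+16+14+22 = 159
Base-P1-P2-P3-P4-P6-P5-Base: 19+32+25+31+24+14+25 = 170
Base-P1-P2-P3-P5-P4-P6-Base: 19+32+25+29+16+24+22 = 167
Base-P1-P2-P3-P5-P6-P4-Base: 19+32+25+29+14+24+29 = 172
Base-P1-P2-P3-P6-P4-P5-Base: 19+32+25+15+24+16+25 = 156
Base-P1-P2-P3-P6-P5-P4-Base: 19+32+25+15+14+16+29 = 150
Base-P1-P2-P4-P3-P5-P6-Base: 19+32+7+31+29+14+22 = 154
Base-P1-P2-P4-P3-P6-P5-Base: 19+32+7+31+15+14+25 = 143
… (352 more)
Base-P2-P4-P5-P1-P6-P3-Base: 24+7+16+17+3+15+10 = 92  ← best
The minimum is 92.
One optimal route: Base → P2 → P4 → P5 → P1 → P6 → P3 → Base (or its reverse).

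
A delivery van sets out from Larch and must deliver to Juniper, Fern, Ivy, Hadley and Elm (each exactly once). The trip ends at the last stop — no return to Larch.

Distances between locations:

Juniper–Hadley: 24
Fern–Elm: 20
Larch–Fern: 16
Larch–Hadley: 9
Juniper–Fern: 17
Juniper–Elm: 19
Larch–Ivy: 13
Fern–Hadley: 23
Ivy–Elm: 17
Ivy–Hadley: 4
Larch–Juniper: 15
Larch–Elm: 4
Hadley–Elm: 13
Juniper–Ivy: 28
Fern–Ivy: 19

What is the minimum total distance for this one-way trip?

Shortest open route: 57.

There are 5! = 120 possible orderings.
Larch→Juniper→Fern→Ivy→Hadley→Elm: 15+17+19+4+13 = 68
Larch→Juniper→Fern→Ivy→Elm→Hadley: 15+17+19+17+13 = 81
Larch→Juniper→Fern→Hadley→Ivy→Elm: 15+17+23+4+17 = 76
Larch→Juniper→Fern→Hadley→Elm→Ivy: 15+17+23+13+17 = 85
Larch→Juniper→Fern→Elm→Ivy→Hadley: 15+17+20+17+4 = 73
Larch→Juniper→Fern→Elm→Hadley→Ivy: 15+17+20+13+4 = 69
Larch→Juniper→Ivy→Fern→Hadley→Elm: 15+28+19+23+13 = 98
Larch→Juniper→Ivy→Fern→Elm→Hadley: 15+28+19+20+13 = 95
Larch→Juniper→Ivy→Hadley→Fern→Elm: 15+28+4+23+20 = 90
Larch→Juniper→Ivy→Hadley→Elm→Fern: 15+28+4+13+20 = 80
Larch→Juniper→Ivy→Elm→Fern→Hadley: 15+28+17+20+23 = 103
Larch→Juniper→Ivy→Elm→Hadley→Fern: 15+28+17+13+23 = 96
Larch→Juniper→Hadley→Fern→Ivy→Elm: 15+24+23+19+17 = 98
Larch→Juniper→Hadley→Fern→Elm→Ivy: 15+24+23+20+17 = 99
… (106 more)
Larch→Elm→Hadley→Ivy→Fern→Juniper: 4+13+4+19+17 = 57  ← best
The minimum is 57.
One shortest path: Larch → Elm → Hadley → Ivy → Fern → Juniper.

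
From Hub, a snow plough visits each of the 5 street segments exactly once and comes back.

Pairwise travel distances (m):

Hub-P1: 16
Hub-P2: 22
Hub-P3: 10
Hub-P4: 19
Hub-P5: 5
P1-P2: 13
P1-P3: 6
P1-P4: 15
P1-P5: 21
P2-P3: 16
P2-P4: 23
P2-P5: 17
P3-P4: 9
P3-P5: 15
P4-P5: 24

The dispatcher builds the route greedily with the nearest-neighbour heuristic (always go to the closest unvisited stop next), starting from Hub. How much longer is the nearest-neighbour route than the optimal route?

From Hub: P5=5, P3=10, P1=16, P4=19, P2=22 → choose P5 (5).
From P5: P3=15, P2=17, P1=21, P4=24 → choose P3 (15).
From P3: P1=6, P4=9, P2=16 → choose P1 (6).
From P1: P2=13, P4=15 → choose P2 (13).
From P2: P4=23 → choose P4 (23).
NN route Hub → P5 → P3 → P1 → P2 → P4 → Hub costs 81.
Optimal: Hub → P3 → P4 → P1 → P2 → P5 → Hub costs 69 (by enumerating all 60 distinct tours).
Excess = 81 − 69 = 12.

The nearest-neighbour route is 12 m longer than optimal.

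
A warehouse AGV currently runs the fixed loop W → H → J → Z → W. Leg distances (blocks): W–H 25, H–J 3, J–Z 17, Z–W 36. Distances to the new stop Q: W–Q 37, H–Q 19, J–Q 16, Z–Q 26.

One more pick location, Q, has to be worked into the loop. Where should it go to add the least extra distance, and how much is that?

Insertion cost between consecutive stops i–j is d(i,Q) + d(Q,j) − d(i,j):
  between W and H: 37 + 19 − 25 = 31
  between H and J: 19 + 16 − 3 = 32
  between J and Z: 16 + 26 − 17 = 25
  between Z and W: 26 + 37 − 36 = 27
Cheapest insertion is between J and Z, adding 25.
New total = 81 + 25 = 106.

Minimum extra distance: 25 blocks, inserting Q between J and Z.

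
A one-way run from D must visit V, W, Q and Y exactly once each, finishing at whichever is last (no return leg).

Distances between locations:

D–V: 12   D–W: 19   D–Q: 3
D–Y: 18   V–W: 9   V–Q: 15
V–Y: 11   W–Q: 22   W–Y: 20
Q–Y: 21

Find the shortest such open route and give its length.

There are 4! = 24 possible orderings.
D→V→W→Q→Y: 12+9+22+21 = 64
D→V→W→Y→Q: 12+9+20+21 = 62
D→V→Q→W→Y: 12+15+22+20 = 69
D→V→Q→Y→W: 12+15+21+20 = 68
D→V→Y→W→Q: 12+11+20+22 = 65
D→V→Y→Q→W: 12+11+21+22 = 66
D→W→V→Q→Y: 19+9+15+21 = 64
D→W→V→Y→Q: 19+9+11+21 = 60
D→W→Q→V→Y: 19+22+15+11 = 67
D→W→Q→Y→V: 19+22+21+11 = 73
D→W→Y→V→Q: 19+20+11+15 = 65
D→W→Y→Q→V: 19+20+21+15 = 75
D→Q→V→W→Y: 3+15+9+20 = 47
D→Q→V→Y→W: 3+15+11+20 = 49
… (10 more)
D→Q→Y→V→W: 3+21+11+9 = 44  ← best
The minimum is 44.
One shortest path: D → Q → Y → V → W.

Minimum one-way distance = 44.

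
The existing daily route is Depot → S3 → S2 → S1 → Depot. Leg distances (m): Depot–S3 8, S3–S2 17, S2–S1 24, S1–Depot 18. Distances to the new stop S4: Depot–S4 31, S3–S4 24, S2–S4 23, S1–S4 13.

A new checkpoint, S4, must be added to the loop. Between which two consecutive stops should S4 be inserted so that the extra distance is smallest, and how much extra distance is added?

Insertion cost between consecutive stops i–j is d(i,S4) + d(S4,j) − d(i,j):
  between Depot and S3: 31 + 24 − 8 = 47
  between S3 and S2: 24 + 23 − 17 = 30
  between S2 and S1: 23 + 13 − 24 = 12
  between S1 and Depot: 13 + 31 − 18 = 26
Cheapest insertion is between S2 and S1, adding 12.
New total = 67 + 12 = 79.

Adding 12 m by placing S4 on the S2–S1 leg.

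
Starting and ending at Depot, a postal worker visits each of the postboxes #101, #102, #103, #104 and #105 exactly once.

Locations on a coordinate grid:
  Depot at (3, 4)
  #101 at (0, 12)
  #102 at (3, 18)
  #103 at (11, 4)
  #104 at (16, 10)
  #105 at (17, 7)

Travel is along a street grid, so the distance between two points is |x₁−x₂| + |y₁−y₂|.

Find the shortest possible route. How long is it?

There are 60 distinct closed tours to check (reversals are equivalent).
Depot-#101-#102-#103-#104-#105-Depot: 11+9+22+11+4+17 = 74
Depot-#101-#102-#103-#105-#104-Depot: 11+9+22+9+4+19 = 74
Depot-#101-#102-#104-#103-#105-Depot: 11+9+21+11+9+17 = 78
Depot-#101-#102-#104-#105-#103-Depot: 11+9+21+4+9+8 = 62
Depot-#101-#102-#105-#103-#104-Depot: 11+9+25+9+11+19 = 84
Depot-#101-#102-#105-#104-#103-Depot: 11+9+25+4+11+8 = 68
Depot-#101-#103-#102-#104-#105-Depot: 11+19+22+21+4+17 = 94
Depot-#101-#103-#102-#105-#104-Depot: 11+19+22+25+4+19 = 100
Depot-#101-#103-#104-#102-#105-Depot: 11+19+11+21+25+17 = 104
Depot-#101-#103-#104-#105-#102-Depot: 11+19+11+4+25+14 = 84
Depot-#101-#103-#105-#102-#104-Depot: 11+19+9+25+21+19 = 104
Depot-#101-#103-#105-#104-#102-Depot: 11+19+9+4+21+14 = 78
Depot-#101-#104-#102-#103-#105-Depot: 11+18+21+22+9+17 = 98
Depot-#101-#104-#102-#105-#103-Depot: 11+18+21+25+9+8 = 92
… (46 more)
The minimum is 62.
One optimal route: Depot → #101 → #102 → #104 → #105 → #103 → Depot (or its reverse).

Minimum total distance: 62.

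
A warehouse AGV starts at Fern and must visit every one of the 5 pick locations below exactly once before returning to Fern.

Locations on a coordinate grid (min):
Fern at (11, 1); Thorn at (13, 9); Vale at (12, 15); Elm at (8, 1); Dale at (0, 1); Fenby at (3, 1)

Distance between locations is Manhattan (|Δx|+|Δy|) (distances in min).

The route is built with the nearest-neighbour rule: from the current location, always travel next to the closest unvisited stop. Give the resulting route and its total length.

Total distance 54 min via the nearest-neighbour route Fern → Elm → Fenby → Dale → Thorn → Vale → Fern.

At Fern the remaining stops are Elm 3, Fenby 8, Thorn 10, Dale 11, Vale 15; go to Elm.
At Elm the remaining stops are Fenby 5, Dale 8, Thorn 13, Vale 18; go to Fenby.
At Fenby the remaining stops are Dale 3, Thorn 18, Vale 23; go to Dale.
At Dale the remaining stops are Thorn 21, Vale 26; go to Thorn.
At Thorn the remaining stops are Vale 7; go to Vale.
Return Vale→Fern: 15.
Total = 3 + 5 + 3 + 21 + 7 + 15 = 54.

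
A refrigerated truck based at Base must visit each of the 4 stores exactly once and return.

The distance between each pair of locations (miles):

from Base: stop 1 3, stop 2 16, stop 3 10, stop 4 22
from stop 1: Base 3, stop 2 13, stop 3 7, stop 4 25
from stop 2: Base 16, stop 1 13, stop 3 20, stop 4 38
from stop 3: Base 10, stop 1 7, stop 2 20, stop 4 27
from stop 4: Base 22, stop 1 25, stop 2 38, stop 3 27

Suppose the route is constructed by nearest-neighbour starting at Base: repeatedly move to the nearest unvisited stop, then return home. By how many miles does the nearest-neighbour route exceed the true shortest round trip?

From Base: stop 1=3, stop 3=10, stop 2=16, stop 4=22 → choose stop 1 (3).
From stop 1: stop 3=7, stop 2=13, stop 4=25 → choose stop 3 (7).
From stop 3: stop 2=20, stop 4=27 → choose stop 2 (20).
From stop 2: stop 4=38 → choose stop 4 (38).
NN route Base → stop 1 → stop 3 → stop 2 → stop 4 → Base costs 90.
Optimal: Base → stop 1 → stop 2 → stop 3 → stop 4 → Base costs 85 (by enumerating all 12 distinct tours).
Excess = 90 − 85 = 5.

The nearest-neighbour route is 5 miles longer than optimal.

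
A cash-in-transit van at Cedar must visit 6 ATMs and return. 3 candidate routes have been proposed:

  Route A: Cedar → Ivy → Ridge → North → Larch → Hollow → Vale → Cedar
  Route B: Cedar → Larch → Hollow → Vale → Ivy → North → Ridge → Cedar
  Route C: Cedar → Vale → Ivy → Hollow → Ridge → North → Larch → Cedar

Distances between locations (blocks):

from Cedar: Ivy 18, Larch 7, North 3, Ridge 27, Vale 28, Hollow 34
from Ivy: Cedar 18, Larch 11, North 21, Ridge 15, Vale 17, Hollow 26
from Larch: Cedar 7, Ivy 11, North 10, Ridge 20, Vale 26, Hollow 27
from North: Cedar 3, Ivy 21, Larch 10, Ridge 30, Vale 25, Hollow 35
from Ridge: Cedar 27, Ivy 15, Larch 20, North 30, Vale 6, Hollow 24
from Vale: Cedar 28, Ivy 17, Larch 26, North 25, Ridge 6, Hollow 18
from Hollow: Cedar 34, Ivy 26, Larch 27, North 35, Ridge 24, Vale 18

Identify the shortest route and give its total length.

142 blocks — Route C is the shortest.

Route A: 18 + 15 + 30 + 10 + 27 + 18 + 28 = 146
Route B: 7 + 27 + 18 + 17 + 21 + 30 + 27 = 147
Route C: 28 + 17 + 26 + 24 + 30 + 10 + 7 = 142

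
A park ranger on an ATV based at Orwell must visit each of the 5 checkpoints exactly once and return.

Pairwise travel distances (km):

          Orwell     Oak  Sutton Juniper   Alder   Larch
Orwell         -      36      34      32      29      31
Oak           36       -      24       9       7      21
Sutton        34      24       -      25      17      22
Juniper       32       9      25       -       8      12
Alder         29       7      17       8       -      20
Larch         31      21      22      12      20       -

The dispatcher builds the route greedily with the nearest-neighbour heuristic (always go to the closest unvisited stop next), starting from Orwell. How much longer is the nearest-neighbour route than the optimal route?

From Orwell: Alder=29, Larch=31, Juniper=32, Sutton=34, Oak=36 → choose Alder (29).
From Alder: Oak=7, Juniper=8, Sutton=17, Larch=20 → choose Oak (7).
From Oak: Juniper=9, Larch=21, Sutton=24 → choose Juniper (9).
From Juniper: Larch=12, Sutton=25 → choose Larch (12).
From Larch: Sutton=22 → choose Sutton (22).
NN route Orwell → Alder → Oak → Juniper → Larch → Sutton → Orwell costs 113.
Optimal: Orwell → Sutton → Alder → Oak → Juniper → Larch → Orwell costs 110 (by enumerating all 60 distinct tours).
Excess = 113 − 110 = 3.

The nearest-neighbour route is 3 km longer than optimal.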